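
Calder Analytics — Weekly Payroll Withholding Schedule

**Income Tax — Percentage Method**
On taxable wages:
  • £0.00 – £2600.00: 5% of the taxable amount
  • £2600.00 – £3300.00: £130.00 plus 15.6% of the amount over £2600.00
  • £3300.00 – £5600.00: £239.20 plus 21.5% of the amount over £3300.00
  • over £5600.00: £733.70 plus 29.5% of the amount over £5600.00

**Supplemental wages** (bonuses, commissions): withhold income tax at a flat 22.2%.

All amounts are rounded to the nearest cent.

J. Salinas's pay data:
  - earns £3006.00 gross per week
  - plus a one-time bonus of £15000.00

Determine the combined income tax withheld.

£3523.34

Income Tax: taxable = £3006.00
  £130.00 + 15.6% × (£3006.00 − £2600.00) = £130.00 + 15.6% × £406.00 = £193.34
Supplemental (22.2% flat on bonus): 22.2% × £15000.00 = £3330.00
Total income tax: £193.34 + £3330.00 = £3523.34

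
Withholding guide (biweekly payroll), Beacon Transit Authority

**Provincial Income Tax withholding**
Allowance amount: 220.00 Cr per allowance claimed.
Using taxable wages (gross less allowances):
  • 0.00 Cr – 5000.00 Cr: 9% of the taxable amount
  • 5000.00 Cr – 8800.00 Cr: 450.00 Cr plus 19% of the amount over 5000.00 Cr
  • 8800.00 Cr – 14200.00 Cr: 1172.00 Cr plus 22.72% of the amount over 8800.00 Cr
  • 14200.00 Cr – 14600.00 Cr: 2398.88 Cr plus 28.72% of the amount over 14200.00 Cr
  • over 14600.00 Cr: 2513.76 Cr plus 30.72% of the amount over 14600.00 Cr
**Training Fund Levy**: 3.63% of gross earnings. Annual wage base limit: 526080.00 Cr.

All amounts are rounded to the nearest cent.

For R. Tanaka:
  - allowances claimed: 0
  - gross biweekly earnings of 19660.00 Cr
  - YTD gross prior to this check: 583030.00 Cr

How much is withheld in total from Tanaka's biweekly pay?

Provincial Income Tax: taxable = 19660.00 Cr
  2513.76 Cr + 30.72% × (19660.00 Cr − 14600.00 Cr) = 2513.76 Cr + 30.72% × 5060.00 Cr = 4068.19 Cr
Training Fund Levy: YTD 583030.00 Cr ≥ cap 526080.00 Cr → 0.00 Cr
Total: 4068.19 Cr + 0.00 Cr = 4068.19 Cr

4068.19 Cr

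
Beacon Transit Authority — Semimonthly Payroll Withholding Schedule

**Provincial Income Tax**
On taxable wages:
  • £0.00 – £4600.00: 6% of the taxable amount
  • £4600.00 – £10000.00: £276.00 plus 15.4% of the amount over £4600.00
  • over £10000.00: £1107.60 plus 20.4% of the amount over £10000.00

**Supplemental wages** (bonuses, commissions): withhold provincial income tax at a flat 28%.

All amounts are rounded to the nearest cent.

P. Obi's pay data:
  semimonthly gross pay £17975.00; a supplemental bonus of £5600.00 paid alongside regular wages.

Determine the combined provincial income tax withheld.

£4302.50

Provincial Income Tax: taxable = £17975.00
  £1107.60 + 20.4% × (£17975.00 − £10000.00) = £1107.60 + 20.4% × £7975.00 = £2734.50
Supplemental (28% flat on bonus): 28% × £5600.00 = £1568.00
Total provincial income tax: £2734.50 + £1568.00 = £4302.50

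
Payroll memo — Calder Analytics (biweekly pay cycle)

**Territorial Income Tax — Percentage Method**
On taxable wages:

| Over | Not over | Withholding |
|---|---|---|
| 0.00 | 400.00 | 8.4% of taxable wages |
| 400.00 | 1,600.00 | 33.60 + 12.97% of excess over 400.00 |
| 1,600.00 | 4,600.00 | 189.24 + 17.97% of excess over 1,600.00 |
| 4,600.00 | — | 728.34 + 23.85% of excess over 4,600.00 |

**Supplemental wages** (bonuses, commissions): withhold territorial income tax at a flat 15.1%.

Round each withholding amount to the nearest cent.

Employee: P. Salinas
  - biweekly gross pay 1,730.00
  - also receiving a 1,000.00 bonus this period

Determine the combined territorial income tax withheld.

Territorial Income Tax: taxable = 1,730.00
  189.24 + 17.97% × (1,730.00 − 1,600.00) = 189.24 + 17.97% × 130.00 = 212.60
Supplemental (15.1% flat on bonus): 15.1% × 1,000.00 = 151.00
Total territorial income tax: 212.60 + 151.00 = 363.60

363.60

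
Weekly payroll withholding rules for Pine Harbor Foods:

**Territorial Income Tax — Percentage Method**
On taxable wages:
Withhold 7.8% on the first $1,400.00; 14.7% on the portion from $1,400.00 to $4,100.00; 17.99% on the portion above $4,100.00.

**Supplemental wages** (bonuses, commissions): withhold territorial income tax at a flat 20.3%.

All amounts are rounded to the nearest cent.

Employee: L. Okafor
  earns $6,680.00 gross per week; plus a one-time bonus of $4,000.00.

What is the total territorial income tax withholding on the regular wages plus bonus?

$1,782.24

Territorial Income Tax: taxable = $6,680.00
  $506.10 + 17.99% × ($6,680.00 − $4,100.00) = $506.10 + 17.99% × $2,580.00 = $970.24
Supplemental (20.3% flat on bonus): 20.3% × $4,000.00 = $812.00
Total territorial income tax: $970.24 + $812.00 = $1,782.24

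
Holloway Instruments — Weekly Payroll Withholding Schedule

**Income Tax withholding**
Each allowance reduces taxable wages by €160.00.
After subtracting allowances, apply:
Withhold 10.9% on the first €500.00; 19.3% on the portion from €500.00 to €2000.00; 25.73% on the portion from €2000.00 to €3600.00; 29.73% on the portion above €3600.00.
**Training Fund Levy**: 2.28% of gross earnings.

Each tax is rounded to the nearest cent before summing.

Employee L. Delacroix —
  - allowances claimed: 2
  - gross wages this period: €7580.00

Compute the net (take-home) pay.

€5563.38

Income Tax: taxable = €7580.00 − 2×€160.00 = €7260.00
  €755.68 + 29.73% × (€7260.00 − €3600.00) = €755.68 + 29.73% × €3660.00 = €1843.80
Training Fund Levy: 2.28% × €7580.00 = €172.82
Total withheld: €1843.80 + €172.82 = €2016.62
Net pay: €7580.00 − €2016.62 = €5563.38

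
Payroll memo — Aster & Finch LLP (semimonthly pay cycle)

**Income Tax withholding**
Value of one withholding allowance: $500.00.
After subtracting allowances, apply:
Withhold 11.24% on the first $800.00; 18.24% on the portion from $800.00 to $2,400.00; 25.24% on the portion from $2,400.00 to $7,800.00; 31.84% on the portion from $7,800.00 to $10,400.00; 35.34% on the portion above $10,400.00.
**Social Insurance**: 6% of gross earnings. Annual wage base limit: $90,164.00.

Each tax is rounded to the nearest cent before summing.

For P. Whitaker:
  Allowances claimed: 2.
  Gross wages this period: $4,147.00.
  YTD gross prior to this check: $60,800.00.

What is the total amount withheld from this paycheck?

Income Tax: taxable = $4,147.00 − 2×$500.00 = $3,147.00
  $381.76 + 25.24% × ($3,147.00 − $2,400.00) = $381.76 + 25.24% × $747.00 = $570.30
Social Insurance: 6% × $4,147.00 = $248.82
Total: $570.30 + $248.82 = $819.12

$819.12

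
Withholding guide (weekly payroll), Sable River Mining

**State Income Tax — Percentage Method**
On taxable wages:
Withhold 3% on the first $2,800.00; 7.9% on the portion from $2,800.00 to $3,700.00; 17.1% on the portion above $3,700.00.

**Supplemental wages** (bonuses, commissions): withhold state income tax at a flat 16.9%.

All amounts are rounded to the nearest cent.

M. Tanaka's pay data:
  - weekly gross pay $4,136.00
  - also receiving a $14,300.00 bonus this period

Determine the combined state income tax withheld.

$2,646.36

State Income Tax: taxable = $4,136.00
  $155.10 + 17.1% × ($4,136.00 − $3,700.00) = $155.10 + 17.1% × $436.00 = $229.66
Supplemental (16.9% flat on bonus): 16.9% × $14,300.00 = $2,416.70
Total state income tax: $229.66 + $2,416.70 = $2,646.36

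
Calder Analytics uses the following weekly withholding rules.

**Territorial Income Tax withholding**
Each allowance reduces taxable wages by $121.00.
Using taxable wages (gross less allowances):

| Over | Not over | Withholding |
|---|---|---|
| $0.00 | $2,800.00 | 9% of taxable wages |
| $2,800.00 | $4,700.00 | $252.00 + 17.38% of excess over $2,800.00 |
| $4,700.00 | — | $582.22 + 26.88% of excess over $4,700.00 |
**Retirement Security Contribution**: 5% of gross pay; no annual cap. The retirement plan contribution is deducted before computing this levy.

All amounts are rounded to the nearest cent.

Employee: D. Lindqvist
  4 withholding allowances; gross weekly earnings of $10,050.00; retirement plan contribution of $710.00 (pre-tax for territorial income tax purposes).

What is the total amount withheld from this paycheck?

Territorial Income Tax: taxable = $10,050.00 − $710.00 − 4×$121.00 = $8,856.00
  $582.22 + 26.88% × ($8,856.00 − $4,700.00) = $582.22 + 26.88% × $4,156.00 = $1,699.35
Retirement Security Contribution: 5% × $9,340.00 = $467.00
Total: $1,699.35 + $467.00 = $2,166.35

$2,166.35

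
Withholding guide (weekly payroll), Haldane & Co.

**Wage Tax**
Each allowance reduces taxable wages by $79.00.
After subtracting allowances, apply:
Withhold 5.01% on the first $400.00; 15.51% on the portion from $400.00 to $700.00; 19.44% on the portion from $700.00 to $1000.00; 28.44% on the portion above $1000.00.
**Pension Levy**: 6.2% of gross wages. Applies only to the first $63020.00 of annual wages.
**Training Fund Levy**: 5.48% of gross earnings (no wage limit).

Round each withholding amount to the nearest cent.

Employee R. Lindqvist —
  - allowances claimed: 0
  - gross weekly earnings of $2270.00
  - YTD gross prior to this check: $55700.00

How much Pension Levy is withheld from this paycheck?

$140.74

Pension Levy: 6.2% × $2270.00 = $140.74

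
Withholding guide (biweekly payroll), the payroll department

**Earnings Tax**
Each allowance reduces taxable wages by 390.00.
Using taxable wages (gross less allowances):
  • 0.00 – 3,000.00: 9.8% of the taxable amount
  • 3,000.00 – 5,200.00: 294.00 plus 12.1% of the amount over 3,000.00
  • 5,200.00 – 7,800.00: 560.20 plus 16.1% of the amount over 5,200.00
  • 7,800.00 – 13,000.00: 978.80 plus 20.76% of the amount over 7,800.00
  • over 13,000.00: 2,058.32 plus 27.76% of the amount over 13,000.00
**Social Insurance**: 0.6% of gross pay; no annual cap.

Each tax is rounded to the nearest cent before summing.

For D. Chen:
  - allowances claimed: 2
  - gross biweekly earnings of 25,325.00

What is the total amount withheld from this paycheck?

Earnings Tax: taxable = 25,325.00 − 2×390.00 = 24,545.00
  2,058.32 + 27.76% × (24,545.00 − 13,000.00) = 2,058.32 + 27.76% × 11,545.00 = 5,263.21
Social Insurance: 0.6% × 25,325.00 = 151.95
Total: 5,263.21 + 151.95 = 5,415.16

5,415.16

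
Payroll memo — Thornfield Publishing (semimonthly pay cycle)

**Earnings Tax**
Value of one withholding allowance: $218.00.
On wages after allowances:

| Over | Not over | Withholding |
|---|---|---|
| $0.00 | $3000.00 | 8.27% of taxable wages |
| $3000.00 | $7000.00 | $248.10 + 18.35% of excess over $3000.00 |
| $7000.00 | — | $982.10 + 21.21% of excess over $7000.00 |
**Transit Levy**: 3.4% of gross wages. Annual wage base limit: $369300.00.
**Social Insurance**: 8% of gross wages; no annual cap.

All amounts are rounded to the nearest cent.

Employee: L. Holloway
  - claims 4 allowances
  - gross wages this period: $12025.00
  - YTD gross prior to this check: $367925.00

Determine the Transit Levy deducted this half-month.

$46.75

Transit Levy: cap $369300.00 − YTD $367925.00 = $1375.00 subject; 3.4% × $1375.00 = $46.75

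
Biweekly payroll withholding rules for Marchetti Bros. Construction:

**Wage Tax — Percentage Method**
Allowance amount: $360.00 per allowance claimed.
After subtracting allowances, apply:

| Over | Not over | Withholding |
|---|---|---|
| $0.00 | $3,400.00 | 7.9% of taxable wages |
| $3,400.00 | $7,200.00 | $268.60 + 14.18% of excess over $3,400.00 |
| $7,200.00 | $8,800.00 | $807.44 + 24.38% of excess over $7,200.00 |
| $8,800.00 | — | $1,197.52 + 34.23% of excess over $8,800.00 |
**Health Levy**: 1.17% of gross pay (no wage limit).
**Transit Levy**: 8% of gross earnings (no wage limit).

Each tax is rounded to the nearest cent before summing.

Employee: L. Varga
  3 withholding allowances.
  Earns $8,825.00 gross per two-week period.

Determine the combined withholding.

$1,749.56

Wage Tax: taxable = $8,825.00 − 3×$360.00 = $7,745.00
  $807.44 + 24.38% × ($7,745.00 − $7,200.00) = $807.44 + 24.38% × $545.00 = $940.31
Health Levy: 1.17% × $8,825.00 = $103.25
Transit Levy: 8% × $8,825.00 = $706.00
Total: $940.31 + $103.25 + $706.00 = $1,749.56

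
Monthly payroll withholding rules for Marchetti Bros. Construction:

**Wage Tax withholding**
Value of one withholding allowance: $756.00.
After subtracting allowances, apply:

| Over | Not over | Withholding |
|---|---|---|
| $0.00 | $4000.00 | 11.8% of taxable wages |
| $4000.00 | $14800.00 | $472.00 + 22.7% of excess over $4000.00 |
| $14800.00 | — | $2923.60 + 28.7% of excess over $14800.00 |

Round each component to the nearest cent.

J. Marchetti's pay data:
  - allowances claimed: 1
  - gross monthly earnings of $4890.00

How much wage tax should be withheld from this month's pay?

$502.42

Wage Tax: taxable = $4890.00 − 1×$756.00 = $4134.00
  $472.00 + 22.7% × ($4134.00 − $4000.00) = $472.00 + 22.7% × $134.00 = $502.42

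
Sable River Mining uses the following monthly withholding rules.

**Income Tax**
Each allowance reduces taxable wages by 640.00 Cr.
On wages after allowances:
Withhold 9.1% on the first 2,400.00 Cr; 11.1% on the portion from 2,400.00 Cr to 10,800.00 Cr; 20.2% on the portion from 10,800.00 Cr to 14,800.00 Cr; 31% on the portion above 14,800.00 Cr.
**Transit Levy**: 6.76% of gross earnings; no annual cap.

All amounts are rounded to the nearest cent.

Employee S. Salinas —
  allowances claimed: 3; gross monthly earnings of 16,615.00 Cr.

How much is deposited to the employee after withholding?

Income Tax: taxable = 16,615.00 Cr − 3×640.00 Cr = 14,695.00 Cr
  1,150.80 Cr + 20.2% × (14,695.00 Cr − 10,800.00 Cr) = 1,150.80 Cr + 20.2% × 3,895.00 Cr = 1,937.59 Cr
Transit Levy: 6.76% × 16,615.00 Cr = 1,123.17 Cr
Total withheld: 1,937.59 Cr + 1,123.17 Cr = 3,060.76 Cr
Net pay: 16,615.00 Cr − 3,060.76 Cr = 13,554.24 Cr

13,554.24 Cr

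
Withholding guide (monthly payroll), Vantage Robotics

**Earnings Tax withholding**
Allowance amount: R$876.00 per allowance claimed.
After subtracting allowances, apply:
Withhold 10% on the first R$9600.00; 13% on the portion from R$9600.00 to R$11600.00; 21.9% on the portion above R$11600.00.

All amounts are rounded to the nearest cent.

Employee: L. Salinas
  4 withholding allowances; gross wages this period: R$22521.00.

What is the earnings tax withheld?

Earnings Tax: taxable = R$22521.00 − 4×R$876.00 = R$19017.00
  R$1220.00 + 21.9% × (R$19017.00 − R$11600.00) = R$1220.00 + 21.9% × R$7417.00 = R$2844.32

R$2844.32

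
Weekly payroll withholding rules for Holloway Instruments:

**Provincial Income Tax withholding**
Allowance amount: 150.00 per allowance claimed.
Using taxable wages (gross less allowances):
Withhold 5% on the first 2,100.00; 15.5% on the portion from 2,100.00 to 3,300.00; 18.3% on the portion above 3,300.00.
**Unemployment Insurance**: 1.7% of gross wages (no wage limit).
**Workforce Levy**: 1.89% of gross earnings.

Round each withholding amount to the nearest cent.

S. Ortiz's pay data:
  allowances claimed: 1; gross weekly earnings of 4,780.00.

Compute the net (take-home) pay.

Provincial Income Tax: taxable = 4,780.00 − 1×150.00 = 4,630.00
  291.00 + 18.3% × (4,630.00 − 3,300.00) = 291.00 + 18.3% × 1,330.00 = 534.39
Unemployment Insurance: 1.7% × 4,780.00 = 81.26
Workforce Levy: 1.89% × 4,780.00 = 90.34
Total withheld: 534.39 + 81.26 + 90.34 = 705.99
Net pay: 4,780.00 − 705.99 = 4,074.01

4,074.01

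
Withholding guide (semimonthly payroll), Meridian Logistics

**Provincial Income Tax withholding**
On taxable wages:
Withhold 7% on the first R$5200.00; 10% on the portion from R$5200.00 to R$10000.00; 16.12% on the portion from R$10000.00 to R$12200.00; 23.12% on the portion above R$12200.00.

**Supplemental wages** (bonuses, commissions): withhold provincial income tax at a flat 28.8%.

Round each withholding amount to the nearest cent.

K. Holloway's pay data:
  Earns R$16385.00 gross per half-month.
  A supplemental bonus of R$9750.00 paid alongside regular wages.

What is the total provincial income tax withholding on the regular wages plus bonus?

Provincial Income Tax: taxable = R$16385.00
  R$1198.64 + 23.12% × (R$16385.00 − R$12200.00) = R$1198.64 + 23.12% × R$4185.00 = R$2166.21
Supplemental (28.8% flat on bonus): 28.8% × R$9750.00 = R$2808.00
Total provincial income tax: R$2166.21 + R$2808.00 = R$4974.21

R$4974.21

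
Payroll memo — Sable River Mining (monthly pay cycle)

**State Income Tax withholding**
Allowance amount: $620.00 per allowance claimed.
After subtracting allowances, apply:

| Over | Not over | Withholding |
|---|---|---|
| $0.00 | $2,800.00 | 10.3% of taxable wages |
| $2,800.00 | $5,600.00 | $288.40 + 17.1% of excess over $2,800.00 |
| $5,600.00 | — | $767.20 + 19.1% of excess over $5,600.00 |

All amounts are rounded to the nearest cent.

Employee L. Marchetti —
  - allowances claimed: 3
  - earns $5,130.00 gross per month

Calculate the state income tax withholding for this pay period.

$368.77

State Income Tax: taxable = $5,130.00 − 3×$620.00 = $3,270.00
  $288.40 + 17.1% × ($3,270.00 − $2,800.00) = $288.40 + 17.1% × $470.00 = $368.77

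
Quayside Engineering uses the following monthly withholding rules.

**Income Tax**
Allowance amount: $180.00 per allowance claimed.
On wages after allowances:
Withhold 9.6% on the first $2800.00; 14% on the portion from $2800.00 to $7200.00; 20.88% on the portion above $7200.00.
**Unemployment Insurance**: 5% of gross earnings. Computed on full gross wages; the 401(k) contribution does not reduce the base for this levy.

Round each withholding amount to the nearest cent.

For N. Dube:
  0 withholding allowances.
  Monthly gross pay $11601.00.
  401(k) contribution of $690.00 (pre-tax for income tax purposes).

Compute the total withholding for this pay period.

$2239.71

Income Tax: taxable = $11601.00 − $690.00 = $10911.00
  $884.80 + 20.88% × ($10911.00 − $7200.00) = $884.80 + 20.88% × $3711.00 = $1659.66
Unemployment Insurance: 5% × $11601.00 = $580.05
Total: $1659.66 + $580.05 = $2239.71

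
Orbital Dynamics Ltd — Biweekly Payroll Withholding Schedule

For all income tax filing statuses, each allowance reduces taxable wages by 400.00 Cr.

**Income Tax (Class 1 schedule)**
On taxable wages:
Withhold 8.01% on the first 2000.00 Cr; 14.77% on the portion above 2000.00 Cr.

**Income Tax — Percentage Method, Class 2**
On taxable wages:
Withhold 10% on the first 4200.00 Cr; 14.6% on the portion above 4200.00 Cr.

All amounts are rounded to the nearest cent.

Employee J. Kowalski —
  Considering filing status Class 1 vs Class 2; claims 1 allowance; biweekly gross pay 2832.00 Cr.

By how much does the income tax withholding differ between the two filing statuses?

19.19 Cr

Income Tax (Class 1): taxable = 2832.00 Cr − 1×400.00 Cr = 2432.00 Cr
  160.20 Cr + 14.77% × (2432.00 Cr − 2000.00 Cr) = 160.20 Cr + 14.77% × 432.00 Cr = 224.01 Cr
Income Tax (Class 2): taxable = 2832.00 Cr − 1×400.00 Cr = 2432.00 Cr
  10% × 2432.00 Cr = 243.20 Cr
Difference: |224.01 Cr − 243.20 Cr| = 19.19 Cr (higher under Class 2)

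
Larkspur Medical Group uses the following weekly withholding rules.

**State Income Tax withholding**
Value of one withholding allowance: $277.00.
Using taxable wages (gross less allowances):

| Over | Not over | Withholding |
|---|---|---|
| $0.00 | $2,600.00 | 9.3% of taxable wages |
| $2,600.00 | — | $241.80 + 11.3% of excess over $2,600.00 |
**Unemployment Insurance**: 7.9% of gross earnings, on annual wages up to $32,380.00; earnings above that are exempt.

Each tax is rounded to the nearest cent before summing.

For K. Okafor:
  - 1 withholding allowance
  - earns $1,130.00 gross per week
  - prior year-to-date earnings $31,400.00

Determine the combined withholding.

$156.75

State Income Tax: taxable = $1,130.00 − 1×$277.00 = $853.00
  9.3% × $853.00 = $79.33
Unemployment Insurance: cap $32,380.00 − YTD $31,400.00 = $980.00 subject; 7.9% × $980.00 = $77.42
Total: $79.33 + $77.42 = $156.75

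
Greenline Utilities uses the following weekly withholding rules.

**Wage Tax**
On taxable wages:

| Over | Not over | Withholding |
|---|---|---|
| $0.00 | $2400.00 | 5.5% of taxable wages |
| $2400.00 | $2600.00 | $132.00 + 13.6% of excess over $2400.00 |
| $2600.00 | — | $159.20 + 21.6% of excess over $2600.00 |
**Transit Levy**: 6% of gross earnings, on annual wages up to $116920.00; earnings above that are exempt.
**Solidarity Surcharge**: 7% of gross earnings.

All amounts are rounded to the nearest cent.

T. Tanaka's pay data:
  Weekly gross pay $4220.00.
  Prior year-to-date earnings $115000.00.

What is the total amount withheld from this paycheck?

Wage Tax: taxable = $4220.00
  $159.20 + 21.6% × ($4220.00 − $2600.00) = $159.20 + 21.6% × $1620.00 = $509.12
Transit Levy: cap $116920.00 − YTD $115000.00 = $1920.00 subject; 6% × $1920.00 = $115.20
Solidarity Surcharge: 7% × $4220.00 = $295.40
Total: $509.12 + $115.20 + $295.40 = $919.72

$919.72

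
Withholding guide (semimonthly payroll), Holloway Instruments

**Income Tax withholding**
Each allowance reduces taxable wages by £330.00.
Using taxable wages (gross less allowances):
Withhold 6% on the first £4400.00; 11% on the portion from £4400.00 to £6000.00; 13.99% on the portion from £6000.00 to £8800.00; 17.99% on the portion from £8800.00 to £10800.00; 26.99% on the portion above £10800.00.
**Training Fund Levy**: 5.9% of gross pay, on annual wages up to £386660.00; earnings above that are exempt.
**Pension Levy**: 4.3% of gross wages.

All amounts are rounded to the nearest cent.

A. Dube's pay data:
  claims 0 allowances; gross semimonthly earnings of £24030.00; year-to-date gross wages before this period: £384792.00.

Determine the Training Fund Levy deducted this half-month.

£110.21

Training Fund Levy: cap £386660.00 − YTD £384792.00 = £1868.00 subject; 5.9% × £1868.00 = £110.21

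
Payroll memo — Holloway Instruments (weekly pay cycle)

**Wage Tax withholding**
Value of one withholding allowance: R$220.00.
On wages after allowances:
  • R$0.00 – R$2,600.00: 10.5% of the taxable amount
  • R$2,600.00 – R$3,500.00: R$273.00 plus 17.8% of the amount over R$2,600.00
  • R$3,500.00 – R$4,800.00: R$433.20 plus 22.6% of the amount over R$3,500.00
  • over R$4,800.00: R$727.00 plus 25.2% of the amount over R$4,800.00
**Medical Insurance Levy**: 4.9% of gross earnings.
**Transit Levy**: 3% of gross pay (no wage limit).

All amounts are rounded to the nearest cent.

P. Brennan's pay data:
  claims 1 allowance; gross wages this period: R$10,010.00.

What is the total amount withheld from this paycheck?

R$2,775.27

Wage Tax: taxable = R$10,010.00 − 1×R$220.00 = R$9,790.00
  R$727.00 + 25.2% × (R$9,790.00 − R$4,800.00) = R$727.00 + 25.2% × R$4,990.00 = R$1,984.48
Medical Insurance Levy: 4.9% × R$10,010.00 = R$490.49
Transit Levy: 3% × R$10,010.00 = R$300.30
Total: R$1,984.48 + R$490.49 + R$300.30 = R$2,775.27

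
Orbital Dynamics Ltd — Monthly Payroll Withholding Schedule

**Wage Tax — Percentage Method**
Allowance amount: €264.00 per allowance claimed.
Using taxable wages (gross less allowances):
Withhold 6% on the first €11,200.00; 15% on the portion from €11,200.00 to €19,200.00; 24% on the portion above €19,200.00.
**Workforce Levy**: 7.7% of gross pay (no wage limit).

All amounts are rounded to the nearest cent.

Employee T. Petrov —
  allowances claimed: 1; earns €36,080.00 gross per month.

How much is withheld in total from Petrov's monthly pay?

€8,638.00

Wage Tax: taxable = €36,080.00 − 1×€264.00 = €35,816.00
  €1,872.00 + 24% × (€35,816.00 − €19,200.00) = €1,872.00 + 24% × €16,616.00 = €5,859.84
Workforce Levy: 7.7% × €36,080.00 = €2,778.16
Total: €5,859.84 + €2,778.16 = €8,638.00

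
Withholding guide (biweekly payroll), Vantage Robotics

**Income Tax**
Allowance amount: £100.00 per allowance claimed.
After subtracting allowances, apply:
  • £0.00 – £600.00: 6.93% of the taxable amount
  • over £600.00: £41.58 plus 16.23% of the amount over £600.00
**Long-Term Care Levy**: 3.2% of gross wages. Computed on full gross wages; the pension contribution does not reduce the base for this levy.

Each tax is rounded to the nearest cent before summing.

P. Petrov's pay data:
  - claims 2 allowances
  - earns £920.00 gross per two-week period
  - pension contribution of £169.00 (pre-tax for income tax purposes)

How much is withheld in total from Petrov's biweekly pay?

£67.62

Income Tax: taxable = £920.00 − £169.00 − 2×£100.00 = £551.00
  6.93% × £551.00 = £38.18
Long-Term Care Levy: 3.2% × £920.00 = £29.44
Total: £38.18 + £29.44 = £67.62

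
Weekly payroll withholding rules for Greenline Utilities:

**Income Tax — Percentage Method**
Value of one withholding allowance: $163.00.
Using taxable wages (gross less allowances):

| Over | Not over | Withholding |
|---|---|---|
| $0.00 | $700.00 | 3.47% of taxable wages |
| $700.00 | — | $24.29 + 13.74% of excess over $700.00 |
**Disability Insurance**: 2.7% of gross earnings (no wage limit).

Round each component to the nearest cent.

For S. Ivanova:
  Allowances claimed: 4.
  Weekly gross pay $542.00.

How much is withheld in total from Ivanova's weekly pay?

$14.63

Income Tax: taxable = $542.00 − 4×$163.00 = $-110.00
  Taxable ≤ 0 → $0.00
Disability Insurance: 2.7% × $542.00 = $14.63
Total: $0.00 + $14.63 = $14.63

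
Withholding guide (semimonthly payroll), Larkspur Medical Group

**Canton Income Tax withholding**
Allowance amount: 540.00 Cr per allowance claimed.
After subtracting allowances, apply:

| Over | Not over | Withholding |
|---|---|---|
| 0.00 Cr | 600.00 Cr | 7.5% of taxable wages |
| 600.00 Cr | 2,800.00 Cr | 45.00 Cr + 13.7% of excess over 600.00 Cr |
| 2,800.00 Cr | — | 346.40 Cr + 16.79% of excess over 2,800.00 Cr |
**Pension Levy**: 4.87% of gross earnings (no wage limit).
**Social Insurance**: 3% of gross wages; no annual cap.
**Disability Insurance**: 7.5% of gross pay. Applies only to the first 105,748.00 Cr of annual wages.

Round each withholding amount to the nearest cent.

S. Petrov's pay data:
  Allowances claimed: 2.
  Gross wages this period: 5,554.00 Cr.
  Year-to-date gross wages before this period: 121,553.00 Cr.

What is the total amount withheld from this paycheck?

Canton Income Tax: taxable = 5,554.00 Cr − 2×540.00 Cr = 4,474.00 Cr
  346.40 Cr + 16.79% × (4,474.00 Cr − 2,800.00 Cr) = 346.40 Cr + 16.79% × 1,674.00 Cr = 627.46 Cr
Pension Levy: 4.87% × 5,554.00 Cr = 270.48 Cr
Social Insurance: 3% × 5,554.00 Cr = 166.62 Cr
Disability Insurance: YTD 121,553.00 Cr ≥ cap 105,748.00 Cr → 0.00 Cr
Total: 627.46 Cr + 270.48 Cr + 166.62 Cr + 0.00 Cr = 1,064.56 Cr

1,064.56 Cr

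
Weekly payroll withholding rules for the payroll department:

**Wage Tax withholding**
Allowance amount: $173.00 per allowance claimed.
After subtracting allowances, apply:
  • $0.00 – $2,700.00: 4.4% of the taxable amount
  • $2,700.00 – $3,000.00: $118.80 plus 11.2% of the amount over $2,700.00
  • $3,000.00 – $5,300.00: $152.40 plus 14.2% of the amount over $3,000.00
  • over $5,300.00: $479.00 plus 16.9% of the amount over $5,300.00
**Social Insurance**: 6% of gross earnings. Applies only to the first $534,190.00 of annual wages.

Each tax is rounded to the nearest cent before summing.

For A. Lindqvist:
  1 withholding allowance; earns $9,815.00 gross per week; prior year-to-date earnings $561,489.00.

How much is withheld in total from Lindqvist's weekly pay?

Wage Tax: taxable = $9,815.00 − 1×$173.00 = $9,642.00
  $479.00 + 16.9% × ($9,642.00 − $5,300.00) = $479.00 + 16.9% × $4,342.00 = $1,212.80
Social Insurance: YTD $561,489.00 ≥ cap $534,190.00 → $0.00
Total: $1,212.80 + $0.00 = $1,212.80

$1,212.80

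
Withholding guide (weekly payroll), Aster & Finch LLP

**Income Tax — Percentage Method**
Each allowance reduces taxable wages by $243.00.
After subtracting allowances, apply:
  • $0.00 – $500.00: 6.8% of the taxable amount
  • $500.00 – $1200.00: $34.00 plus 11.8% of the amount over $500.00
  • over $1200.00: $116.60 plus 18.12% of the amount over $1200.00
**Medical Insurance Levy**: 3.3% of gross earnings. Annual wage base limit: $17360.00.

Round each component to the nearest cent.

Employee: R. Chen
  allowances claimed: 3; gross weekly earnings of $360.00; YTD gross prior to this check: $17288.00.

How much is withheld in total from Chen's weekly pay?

$2.38

Income Tax: taxable = $360.00 − 3×$243.00 = $-369.00
  Taxable ≤ 0 → $0.00
Medical Insurance Levy: cap $17360.00 − YTD $17288.00 = $72.00 subject; 3.3% × $72.00 = $2.38
Total: $0.00 + $2.38 = $2.38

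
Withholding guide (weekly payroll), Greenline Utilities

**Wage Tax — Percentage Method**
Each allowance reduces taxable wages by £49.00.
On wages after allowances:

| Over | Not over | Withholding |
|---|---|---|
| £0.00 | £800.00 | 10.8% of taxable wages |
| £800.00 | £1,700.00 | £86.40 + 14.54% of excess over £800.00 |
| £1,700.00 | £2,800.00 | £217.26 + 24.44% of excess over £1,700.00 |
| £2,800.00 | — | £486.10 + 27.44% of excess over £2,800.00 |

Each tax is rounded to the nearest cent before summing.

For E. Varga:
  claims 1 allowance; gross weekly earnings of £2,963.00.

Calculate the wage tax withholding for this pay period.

Wage Tax: taxable = £2,963.00 − 1×£49.00 = £2,914.00
  £486.10 + 27.44% × (£2,914.00 − £2,800.00) = £486.10 + 27.44% × £114.00 = £517.38

£517.38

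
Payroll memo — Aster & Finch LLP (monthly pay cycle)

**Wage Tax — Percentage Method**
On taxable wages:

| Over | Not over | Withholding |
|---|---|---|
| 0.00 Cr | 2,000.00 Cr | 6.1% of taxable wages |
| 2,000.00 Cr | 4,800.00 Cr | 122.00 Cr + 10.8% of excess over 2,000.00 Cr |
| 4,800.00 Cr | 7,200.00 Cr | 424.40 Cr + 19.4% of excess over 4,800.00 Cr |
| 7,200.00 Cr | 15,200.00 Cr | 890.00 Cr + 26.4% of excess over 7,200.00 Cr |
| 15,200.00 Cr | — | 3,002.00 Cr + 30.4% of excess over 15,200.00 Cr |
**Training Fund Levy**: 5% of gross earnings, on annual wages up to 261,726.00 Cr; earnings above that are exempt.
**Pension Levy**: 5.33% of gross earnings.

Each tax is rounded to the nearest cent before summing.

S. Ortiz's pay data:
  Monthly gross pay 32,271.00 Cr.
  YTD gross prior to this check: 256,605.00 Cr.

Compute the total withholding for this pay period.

10,167.67 Cr

Wage Tax: taxable = 32,271.00 Cr
  3,002.00 Cr + 30.4% × (32,271.00 Cr − 15,200.00 Cr) = 3,002.00 Cr + 30.4% × 17,071.00 Cr = 8,191.58 Cr
Training Fund Levy: cap 261,726.00 Cr − YTD 256,605.00 Cr = 5,121.00 Cr subject; 5% × 5,121.00 Cr = 256.05 Cr
Pension Levy: 5.33% × 32,271.00 Cr = 1,720.04 Cr
Total: 8,191.58 Cr + 256.05 Cr + 1,720.04 Cr = 10,167.67 Cr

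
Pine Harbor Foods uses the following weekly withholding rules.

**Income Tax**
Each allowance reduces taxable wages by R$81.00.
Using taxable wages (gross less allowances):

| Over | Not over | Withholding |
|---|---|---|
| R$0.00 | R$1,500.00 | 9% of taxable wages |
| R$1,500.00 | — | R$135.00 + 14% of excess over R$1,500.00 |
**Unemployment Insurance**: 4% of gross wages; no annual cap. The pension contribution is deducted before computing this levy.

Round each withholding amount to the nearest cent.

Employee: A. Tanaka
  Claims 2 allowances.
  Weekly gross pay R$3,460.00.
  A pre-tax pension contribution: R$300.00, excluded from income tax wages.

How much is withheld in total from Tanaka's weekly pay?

Income Tax: taxable = R$3,460.00 − R$300.00 − 2×R$81.00 = R$2,998.00
  R$135.00 + 14% × (R$2,998.00 − R$1,500.00) = R$135.00 + 14% × R$1,498.00 = R$344.72
Unemployment Insurance: 4% × R$3,160.00 = R$126.40
Total: R$344.72 + R$126.40 = R$471.12

R$471.12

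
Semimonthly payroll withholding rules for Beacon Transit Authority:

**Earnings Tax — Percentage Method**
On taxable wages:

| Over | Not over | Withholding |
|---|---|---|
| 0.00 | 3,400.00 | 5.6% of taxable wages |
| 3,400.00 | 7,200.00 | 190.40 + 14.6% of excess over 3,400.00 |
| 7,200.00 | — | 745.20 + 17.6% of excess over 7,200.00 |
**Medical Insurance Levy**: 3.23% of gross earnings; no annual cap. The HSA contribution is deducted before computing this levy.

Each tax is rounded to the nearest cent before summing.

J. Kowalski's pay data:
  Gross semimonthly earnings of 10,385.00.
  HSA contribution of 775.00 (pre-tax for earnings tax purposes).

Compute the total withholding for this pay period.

Earnings Tax: taxable = 10,385.00 − 775.00 = 9,610.00
  745.20 + 17.6% × (9,610.00 − 7,200.00) = 745.20 + 17.6% × 2,410.00 = 1,169.36
Medical Insurance Levy: 3.23% × 9,610.00 = 310.40
Total: 1,169.36 + 310.40 = 1,479.76

1,479.76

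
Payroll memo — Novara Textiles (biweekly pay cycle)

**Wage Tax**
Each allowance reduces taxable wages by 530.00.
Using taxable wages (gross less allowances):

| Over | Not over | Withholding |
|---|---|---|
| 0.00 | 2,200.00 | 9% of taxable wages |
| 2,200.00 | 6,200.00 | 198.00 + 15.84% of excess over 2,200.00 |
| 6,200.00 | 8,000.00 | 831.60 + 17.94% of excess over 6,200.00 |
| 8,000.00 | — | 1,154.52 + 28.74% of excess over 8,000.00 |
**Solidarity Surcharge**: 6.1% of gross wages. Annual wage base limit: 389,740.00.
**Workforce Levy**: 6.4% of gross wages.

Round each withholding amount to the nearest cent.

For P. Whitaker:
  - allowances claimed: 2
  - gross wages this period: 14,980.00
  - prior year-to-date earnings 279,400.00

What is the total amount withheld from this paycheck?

4,728.43

Wage Tax: taxable = 14,980.00 − 2×530.00 = 13,920.00
  1,154.52 + 28.74% × (13,920.00 − 8,000.00) = 1,154.52 + 28.74% × 5,920.00 = 2,855.93
Solidarity Surcharge: 6.1% × 14,980.00 = 913.78
Workforce Levy: 6.4% × 14,980.00 = 958.72
Total: 2,855.93 + 913.78 + 958.72 = 4,728.43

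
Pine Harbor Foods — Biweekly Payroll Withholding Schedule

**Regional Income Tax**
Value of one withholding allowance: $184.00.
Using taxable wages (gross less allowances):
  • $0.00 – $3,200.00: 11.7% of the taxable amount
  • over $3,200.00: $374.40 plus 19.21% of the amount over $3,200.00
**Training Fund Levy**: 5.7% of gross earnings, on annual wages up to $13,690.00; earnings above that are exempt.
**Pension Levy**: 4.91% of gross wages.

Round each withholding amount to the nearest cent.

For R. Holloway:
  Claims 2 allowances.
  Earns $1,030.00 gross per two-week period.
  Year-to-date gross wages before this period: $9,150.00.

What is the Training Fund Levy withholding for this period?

Training Fund Levy: 5.7% × $1,030.00 = $58.71

$58.71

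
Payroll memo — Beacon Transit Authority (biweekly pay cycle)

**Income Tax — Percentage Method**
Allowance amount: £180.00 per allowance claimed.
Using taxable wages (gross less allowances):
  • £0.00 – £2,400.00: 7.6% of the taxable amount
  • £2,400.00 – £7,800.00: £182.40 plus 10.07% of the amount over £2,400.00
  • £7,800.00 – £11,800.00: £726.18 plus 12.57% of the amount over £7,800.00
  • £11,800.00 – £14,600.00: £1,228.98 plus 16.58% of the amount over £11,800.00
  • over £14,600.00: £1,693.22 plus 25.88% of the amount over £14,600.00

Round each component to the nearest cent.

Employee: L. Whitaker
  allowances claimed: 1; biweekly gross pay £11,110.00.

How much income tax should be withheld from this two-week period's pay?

£1,119.62

Income Tax: taxable = £11,110.00 − 1×£180.00 = £10,930.00
  £726.18 + 12.57% × (£10,930.00 − £7,800.00) = £726.18 + 12.57% × £3,130.00 = £1,119.62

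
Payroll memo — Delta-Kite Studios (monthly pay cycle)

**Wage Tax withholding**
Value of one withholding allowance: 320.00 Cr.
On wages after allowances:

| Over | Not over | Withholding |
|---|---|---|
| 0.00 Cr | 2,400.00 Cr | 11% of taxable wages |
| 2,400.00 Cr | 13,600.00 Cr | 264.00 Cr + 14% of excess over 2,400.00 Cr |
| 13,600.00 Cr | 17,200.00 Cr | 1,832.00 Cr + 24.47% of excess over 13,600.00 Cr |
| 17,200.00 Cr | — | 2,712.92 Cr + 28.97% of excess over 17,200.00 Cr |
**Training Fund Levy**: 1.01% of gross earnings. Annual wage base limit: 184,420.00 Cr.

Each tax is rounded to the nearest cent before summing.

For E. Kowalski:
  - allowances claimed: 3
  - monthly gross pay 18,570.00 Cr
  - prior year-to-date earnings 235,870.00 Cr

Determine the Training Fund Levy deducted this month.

Training Fund Levy: YTD 235,870.00 Cr ≥ cap 184,420.00 Cr → 0.00 Cr

0.00 Cr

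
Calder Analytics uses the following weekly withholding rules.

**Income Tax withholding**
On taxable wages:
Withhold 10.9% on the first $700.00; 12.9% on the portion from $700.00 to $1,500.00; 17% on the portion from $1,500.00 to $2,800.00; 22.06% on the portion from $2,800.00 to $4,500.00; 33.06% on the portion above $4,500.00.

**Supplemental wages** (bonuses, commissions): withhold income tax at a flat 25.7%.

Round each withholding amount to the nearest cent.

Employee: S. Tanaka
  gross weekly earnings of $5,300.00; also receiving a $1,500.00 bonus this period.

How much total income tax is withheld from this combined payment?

Income Tax: taxable = $5,300.00
  $775.52 + 33.06% × ($5,300.00 − $4,500.00) = $775.52 + 33.06% × $800.00 = $1,040.00
Supplemental (25.7% flat on bonus): 25.7% × $1,500.00 = $385.50
Total income tax: $1,040.00 + $385.50 = $1,425.50

$1,425.50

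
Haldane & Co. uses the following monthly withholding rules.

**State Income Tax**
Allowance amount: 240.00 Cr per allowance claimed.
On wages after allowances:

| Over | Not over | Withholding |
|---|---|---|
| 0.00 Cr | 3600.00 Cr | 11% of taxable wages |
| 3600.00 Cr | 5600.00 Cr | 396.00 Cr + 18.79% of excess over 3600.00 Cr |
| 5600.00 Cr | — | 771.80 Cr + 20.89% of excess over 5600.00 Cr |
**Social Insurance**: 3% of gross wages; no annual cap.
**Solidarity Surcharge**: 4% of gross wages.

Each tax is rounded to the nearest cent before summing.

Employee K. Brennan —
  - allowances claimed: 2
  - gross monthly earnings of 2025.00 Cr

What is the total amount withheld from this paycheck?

State Income Tax: taxable = 2025.00 Cr − 2×240.00 Cr = 1545.00 Cr
  11% × 1545.00 Cr = 169.95 Cr
Social Insurance: 3% × 2025.00 Cr = 60.75 Cr
Solidarity Surcharge: 4% × 2025.00 Cr = 81.00 Cr
Total: 169.95 Cr + 60.75 Cr + 81.00 Cr = 311.70 Cr

311.70 Cr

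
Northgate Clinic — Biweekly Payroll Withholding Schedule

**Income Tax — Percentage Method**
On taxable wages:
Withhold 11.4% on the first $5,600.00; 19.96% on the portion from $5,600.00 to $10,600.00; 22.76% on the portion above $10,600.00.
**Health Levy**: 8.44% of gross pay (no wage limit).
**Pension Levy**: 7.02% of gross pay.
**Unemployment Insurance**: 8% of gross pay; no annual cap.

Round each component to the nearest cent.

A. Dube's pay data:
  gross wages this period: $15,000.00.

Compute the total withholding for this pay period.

$6,156.84

Income Tax: taxable = $15,000.00
  $1,636.40 + 22.76% × ($15,000.00 − $10,600.00) = $1,636.40 + 22.76% × $4,400.00 = $2,637.84
Health Levy: 8.44% × $15,000.00 = $1,266.00
Pension Levy: 7.02% × $15,000.00 = $1,053.00
Unemployment Insurance: 8% × $15,000.00 = $1,200.00
Total: $2,637.84 + $1,266.00 + $1,053.00 + $1,200.00 = $6,156.84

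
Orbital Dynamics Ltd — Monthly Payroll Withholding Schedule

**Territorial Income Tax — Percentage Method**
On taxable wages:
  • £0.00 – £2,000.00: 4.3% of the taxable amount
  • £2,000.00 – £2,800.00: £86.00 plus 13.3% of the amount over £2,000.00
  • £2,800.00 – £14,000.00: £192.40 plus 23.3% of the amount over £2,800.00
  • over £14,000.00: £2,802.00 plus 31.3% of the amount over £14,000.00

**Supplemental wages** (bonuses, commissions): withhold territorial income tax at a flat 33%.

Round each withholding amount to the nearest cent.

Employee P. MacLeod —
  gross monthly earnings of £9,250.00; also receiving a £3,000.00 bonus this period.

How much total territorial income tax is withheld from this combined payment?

Territorial Income Tax: taxable = £9,250.00
  £192.40 + 23.3% × (£9,250.00 − £2,800.00) = £192.40 + 23.3% × £6,450.00 = £1,695.25
Supplemental (33% flat on bonus): 33% × £3,000.00 = £990.00
Total territorial income tax: £1,695.25 + £990.00 = £2,685.25

£2,685.25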